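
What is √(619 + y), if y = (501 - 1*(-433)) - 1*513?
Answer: 4*√65 ≈ 32.249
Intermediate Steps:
y = 421 (y = (501 + 433) - 513 = 934 - 513 = 421)
√(619 + y) = √(619 + 421) = √1040 = 4*√65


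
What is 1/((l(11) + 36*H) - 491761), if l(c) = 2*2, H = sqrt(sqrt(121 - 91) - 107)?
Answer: -1/(491757 - 36*I*sqrt(107 - sqrt(30))) ≈ -2.0335e-6 - 1.5e-9*I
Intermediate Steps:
H = sqrt(-107 + sqrt(30)) (H = sqrt(sqrt(30) - 107) = sqrt(-107 + sqrt(30)) ≈ 10.076*I)
l(c) = 4
1/((l(11) + 36*H) - 491761) = 1/((4 + 36*sqrt(-107 + sqrt(30))) - 491761) = 1/(-491757 + 36*sqrt(-107 + sqrt(30)))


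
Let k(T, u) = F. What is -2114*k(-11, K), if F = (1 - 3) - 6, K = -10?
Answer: 16912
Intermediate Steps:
F = -8 (F = -2 - 6 = -8)
k(T, u) = -8
-2114*k(-11, K) = -2114*(-8) = 16912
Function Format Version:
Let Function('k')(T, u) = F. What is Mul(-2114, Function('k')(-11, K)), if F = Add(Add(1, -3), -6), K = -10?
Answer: 16912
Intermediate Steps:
F = -8 (F = Add(-2, -6) = -8)
Function('k')(T, u) = -8
Mul(-2114, Function('k')(-11, K)) = Mul(-2114, -8) = 16912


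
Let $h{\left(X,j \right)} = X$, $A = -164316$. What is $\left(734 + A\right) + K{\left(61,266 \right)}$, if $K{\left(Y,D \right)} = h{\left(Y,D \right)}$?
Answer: $-163521$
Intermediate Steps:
$K{\left(Y,D \right)} = Y$
$\left(734 + A\right) + K{\left(61,266 \right)} = \left(734 - 164316\right) + 61 = -163582 + 61 = -163521$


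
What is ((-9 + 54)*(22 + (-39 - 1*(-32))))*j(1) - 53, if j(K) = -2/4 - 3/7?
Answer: -9517/14 ≈ -679.79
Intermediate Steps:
j(K) = -13/14 (j(K) = -2*¼ - 3*⅐ = -½ - 3/7 = -13/14)
((-9 + 54)*(22 + (-39 - 1*(-32))))*j(1) - 53 = ((-9 + 54)*(22 + (-39 - 1*(-32))))*(-13/14) - 53 = (45*(22 + (-39 + 32)))*(-13/14) - 53 = (45*(22 - 7))*(-13/14) - 53 = (45*15)*(-13/14) - 53 = 675*(-13/14) - 53 = -8775/14 - 53 = -9517/14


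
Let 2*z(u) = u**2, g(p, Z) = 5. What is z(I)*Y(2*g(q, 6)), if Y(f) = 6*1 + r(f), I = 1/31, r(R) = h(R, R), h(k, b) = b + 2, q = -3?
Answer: 9/961 ≈ 0.0093652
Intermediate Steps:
h(k, b) = 2 + b
r(R) = 2 + R
I = 1/31 ≈ 0.032258
Y(f) = 8 + f (Y(f) = 6*1 + (2 + f) = 6 + (2 + f) = 8 + f)
z(u) = u**2/2
z(I)*Y(2*g(q, 6)) = ((1/31)**2/2)*(8 + 2*5) = ((1/2)*(1/961))*(8 + 10) = (1/1922)*18 = 9/961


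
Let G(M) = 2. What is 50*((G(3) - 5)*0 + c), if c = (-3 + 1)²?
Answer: 200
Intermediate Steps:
c = 4 (c = (-2)² = 4)
50*((G(3) - 5)*0 + c) = 50*((2 - 5)*0 + 4) = 50*(-3*0 + 4) = 50*(0 + 4) = 50*4 = 200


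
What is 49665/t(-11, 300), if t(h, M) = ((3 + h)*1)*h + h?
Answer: 645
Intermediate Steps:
t(h, M) = h + h*(3 + h) (t(h, M) = (3 + h)*h + h = h*(3 + h) + h = h + h*(3 + h))
49665/t(-11, 300) = 49665/((-11*(4 - 11))) = 49665/((-11*(-7))) = 49665/77 = 49665*(1/77) = 645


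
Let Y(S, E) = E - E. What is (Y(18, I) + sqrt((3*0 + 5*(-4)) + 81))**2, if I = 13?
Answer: 61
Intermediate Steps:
Y(S, E) = 0
(Y(18, I) + sqrt((3*0 + 5*(-4)) + 81))**2 = (0 + sqrt((3*0 + 5*(-4)) + 81))**2 = (0 + sqrt((0 - 20) + 81))**2 = (0 + sqrt(-20 + 81))**2 = (0 + sqrt(61))**2 = (sqrt(61))**2 = 61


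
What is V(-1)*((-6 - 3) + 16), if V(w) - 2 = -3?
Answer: -7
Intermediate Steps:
V(w) = -1 (V(w) = 2 - 3 = -1)
V(-1)*((-6 - 3) + 16) = -((-6 - 3) + 16) = -(-9 + 16) = -1*7 = -7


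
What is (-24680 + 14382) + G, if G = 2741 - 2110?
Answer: -9667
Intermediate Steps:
G = 631
(-24680 + 14382) + G = (-24680 + 14382) + 631 = -10298 + 631 = -9667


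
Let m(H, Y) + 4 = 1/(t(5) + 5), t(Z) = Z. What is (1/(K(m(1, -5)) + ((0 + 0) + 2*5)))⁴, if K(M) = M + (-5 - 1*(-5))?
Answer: 10000/13845841 ≈ 0.00072224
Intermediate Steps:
m(H, Y) = -39/10 (m(H, Y) = -4 + 1/(5 + 5) = -4 + 1/10 = -4 + ⅒ = -39/10)
K(M) = M (K(M) = M + (-5 + 5) = M + 0 = M)
(1/(K(m(1, -5)) + ((0 + 0) + 2*5)))⁴ = (1/(-39/10 + ((0 + 0) + 2*5)))⁴ = (1/(-39/10 + (0 + 10)))⁴ = (1/(-39/10 + 10))⁴ = (1/(61/10))⁴ = (10/61)⁴ = 10000/13845841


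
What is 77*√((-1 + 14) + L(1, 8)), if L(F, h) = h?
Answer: 77*√21 ≈ 352.86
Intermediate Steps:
77*√((-1 + 14) + L(1, 8)) = 77*√((-1 + 14) + 8) = 77*√(13 + 8) = 77*√21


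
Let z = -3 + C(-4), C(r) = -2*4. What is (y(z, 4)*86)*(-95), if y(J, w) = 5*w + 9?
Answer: -236930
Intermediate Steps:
C(r) = -8
z = -11 (z = -3 - 8 = -11)
y(J, w) = 9 + 5*w
(y(z, 4)*86)*(-95) = ((9 + 5*4)*86)*(-95) = ((9 + 20)*86)*(-95) = (29*86)*(-95) = 2494*(-95) = -236930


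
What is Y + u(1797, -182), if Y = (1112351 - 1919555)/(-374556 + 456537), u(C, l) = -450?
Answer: -12566218/27327 ≈ -459.85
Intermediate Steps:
Y = -269068/27327 (Y = -807204/81981 = -807204*1/81981 = -269068/27327 ≈ -9.8462)
Y + u(1797, -182) = -269068/27327 - 450 = -12566218/27327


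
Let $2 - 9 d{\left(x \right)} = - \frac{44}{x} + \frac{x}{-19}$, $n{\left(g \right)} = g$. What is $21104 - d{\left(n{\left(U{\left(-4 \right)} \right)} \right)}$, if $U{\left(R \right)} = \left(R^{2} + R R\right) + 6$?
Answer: $\frac{3608686}{171} \approx 21103.0$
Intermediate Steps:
$U{\left(R \right)} = 6 + 2 R^{2}$ ($U{\left(R \right)} = \left(R^{2} + R^{2}\right) + 6 = 2 R^{2} + 6 = 6 + 2 R^{2}$)
$d{\left(x \right)} = \frac{2}{9} + \frac{x}{171} + \frac{44}{9 x}$ ($d{\left(x \right)} = \frac{2}{9} - \frac{- \frac{44}{x} + \frac{x}{-19}}{9} = \frac{2}{9} - \frac{- \frac{44}{x} + x \left(- \frac{1}{19}\right)}{9} = \frac{2}{9} - \frac{- \frac{44}{x} - \frac{x}{19}}{9} = \frac{2}{9} + \left(\frac{x}{171} + \frac{44}{9 x}\right) = \frac{2}{9} + \frac{x}{171} + \frac{44}{9 x}$)
$21104 - d{\left(n{\left(U{\left(-4 \right)} \right)} \right)} = 21104 - \frac{836 + \left(6 + 2 \left(-4\right)^{2}\right) \left(38 + \left(6 + 2 \left(-4\right)^{2}\right)\right)}{171 \left(6 + 2 \left(-4\right)^{2}\right)} = 21104 - \frac{836 + \left(6 + 2 \cdot 16\right) \left(38 + \left(6 + 2 \cdot 16\right)\right)}{171 \left(6 + 2 \cdot 16\right)} = 21104 - \frac{836 + \left(6 + 32\right) \left(38 + \left(6 + 32\right)\right)}{171 \left(6 + 32\right)} = 21104 - \frac{836 + 38 \left(38 + 38\right)}{171 \cdot 38} = 21104 - \frac{1}{171} \cdot \frac{1}{38} \left(836 + 38 \cdot 76\right) = 21104 - \frac{1}{171} \cdot \frac{1}{38} \left(836 + 2888\right) = 21104 - \frac{1}{171} \cdot \frac{1}{38} \cdot 3724 = 21104 - \frac{98}{171} = \frac{3608686}{171}$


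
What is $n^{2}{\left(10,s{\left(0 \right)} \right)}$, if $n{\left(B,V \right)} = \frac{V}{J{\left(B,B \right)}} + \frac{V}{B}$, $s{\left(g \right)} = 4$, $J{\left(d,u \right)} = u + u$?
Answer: $\frac{9}{25} \approx 0.36$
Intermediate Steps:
$J{\left(d,u \right)} = 2 u$
$n{\left(B,V \right)} = \frac{3 V}{2 B}$ ($n{\left(B,V \right)} = \frac{V}{2 B} + \frac{V}{B} = \frac{3 V}{2 B}$)
$n^{2}{\left(10,s{\left(0 \right)} \right)} = \left(\frac{3}{2} \cdot 4 \cdot \frac{1}{10}\right)^{2} = \left(\frac{3}{5}\right)^{2} = \frac{9}{25}$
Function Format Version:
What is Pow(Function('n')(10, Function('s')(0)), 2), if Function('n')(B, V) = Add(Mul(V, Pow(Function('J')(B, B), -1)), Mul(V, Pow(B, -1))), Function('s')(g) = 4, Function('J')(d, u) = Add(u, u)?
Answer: Rational(9, 25) ≈ 0.36000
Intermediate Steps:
Function('J')(d, u) = Mul(2, u)
Function('n')(B, V) = Mul(Rational(3, 2), V, Pow(B, -1)) (Function('n')(B, V) = Add(Mul(V, Pow(Mul(2, B), -1)), Mul(V, Pow(B, -1))) = Add(Mul(V, Mul(Rational(1, 2), Pow(B, -1))), Mul(V, Pow(B, -1))) = Add(Mul(Rational(1, 2), V, Pow(B, -1)), Mul(V, Pow(B, -1))) = Mul(Rational(3, 2), V, Pow(B, -1)))
Pow(Function('n')(10, Function('s')(0)), 2) = Pow(Mul(Rational(3, 2), 4, Pow(10, -1)), 2) = Pow(Mul(Rational(3, 2), 4, Rational(1, 10)), 2) = Pow(Rational(3, 5), 2) = Rational(9, 25)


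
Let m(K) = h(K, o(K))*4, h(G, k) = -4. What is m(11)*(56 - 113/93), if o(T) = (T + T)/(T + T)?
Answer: -81520/93 ≈ -876.56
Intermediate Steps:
o(T) = 1 (o(T) = (2*T)/((2*T)) = (2*T)*(1/(2*T)) = 1)
m(K) = -16 (m(K) = -4*4 = -16)
m(11)*(56 - 113/93) = -16*(56 - 113/93) = -16*5095/93 = -81520/93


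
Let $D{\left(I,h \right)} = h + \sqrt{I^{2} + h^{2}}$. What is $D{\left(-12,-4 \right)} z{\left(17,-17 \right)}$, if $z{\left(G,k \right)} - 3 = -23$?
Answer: $80 - 80 \sqrt{10} \approx -172.98$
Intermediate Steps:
$z{\left(G,k \right)} = -20$ ($z{\left(G,k \right)} = 3 - 23 = -20$)
$D{\left(-12,-4 \right)} z{\left(17,-17 \right)} = \left(-4 + \sqrt{\left(-12\right)^{2} + \left(-4\right)^{2}}\right) \left(-20\right) = \left(-4 + \sqrt{144 + 16}\right) \left(-20\right) = \left(-4 + \sqrt{160}\right) \left(-20\right) = \left(-4 + 4 \sqrt{10}\right) \left(-20\right) = 80 - 80 \sqrt{10}$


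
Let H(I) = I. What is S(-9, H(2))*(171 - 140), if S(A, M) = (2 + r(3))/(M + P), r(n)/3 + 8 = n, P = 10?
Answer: -403/12 ≈ -33.583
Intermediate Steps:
r(n) = -24 + 3*n
S(A, M) = -13/(10 + M) (S(A, M) = (2 + (-24 + 3*3))/(M + 10) = (2 + (-24 + 9))/(10 + M) = (2 - 15)/(10 + M) = -13/(10 + M))
S(-9, H(2))*(171 - 140) = (-13/(10 + 2))*(171 - 140) = -13/12*31 = -403/12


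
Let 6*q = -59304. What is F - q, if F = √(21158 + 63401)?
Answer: 9884 + √84559 ≈ 10175.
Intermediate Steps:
q = -9884 (q = (⅙)*(-59304) = -9884)
F = √84559 ≈ 290.79
F - q = √84559 - 1*(-9884) = √84559 + 9884 = 9884 + √84559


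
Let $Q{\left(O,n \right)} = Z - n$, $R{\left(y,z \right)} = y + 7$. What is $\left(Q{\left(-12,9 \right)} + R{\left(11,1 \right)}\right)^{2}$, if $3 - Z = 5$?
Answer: $49$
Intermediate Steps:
$Z = -2$ ($Z = 3 - 5 = -2$)
$R{\left(y,z \right)} = 7 + y$
$Q{\left(O,n \right)} = -2 - n$
$\left(Q{\left(-12,9 \right)} + R{\left(11,1 \right)}\right)^{2} = \left(\left(-2 - 9\right) + \left(7 + 11\right)\right)^{2} = \left(\left(-2 - 9\right) + 18\right)^{2} = \left(-11 + 18\right)^{2} = 7^{2} = 49$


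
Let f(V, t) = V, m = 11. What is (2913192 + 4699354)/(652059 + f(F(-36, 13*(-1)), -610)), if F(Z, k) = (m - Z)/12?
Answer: 91350552/7824755 ≈ 11.675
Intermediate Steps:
F(Z, k) = 11/12 - Z/12 (F(Z, k) = (11 - Z)/12 = (11 - Z)*(1/12) = 11/12 - Z/12)
(2913192 + 4699354)/(652059 + f(F(-36, 13*(-1)), -610)) = (2913192 + 4699354)/(652059 + (11/12 - 1/12*(-36))) = 7612546/(652059 + (11/12 + 3)) = 7612546/(652059 + 47/12) = 7612546/(7824755/12) = 7612546*(12/7824755) = 91350552/7824755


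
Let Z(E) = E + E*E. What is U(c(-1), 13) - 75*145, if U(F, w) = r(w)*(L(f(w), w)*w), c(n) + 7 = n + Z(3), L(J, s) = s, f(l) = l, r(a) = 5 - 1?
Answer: -10199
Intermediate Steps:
r(a) = 4
Z(E) = E + E²
c(n) = 5 + n (c(n) = -7 + (n + 3*(1 + 3)) = -7 + (n + 3*4) = -7 + (n + 12) = -7 + (12 + n) = 5 + n)
U(F, w) = 4*w² (U(F, w) = 4*(w*w) = 4*w²)
U(c(-1), 13) - 75*145 = 4*13² - 75*145 = 4*169 - 10875 = 676 - 10875 = -10199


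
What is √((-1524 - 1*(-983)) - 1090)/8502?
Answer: I*√1631/8502 ≈ 0.0047501*I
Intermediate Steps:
√((-1524 - 1*(-983)) - 1090)/8502 = √((-1524 + 983) - 1090)*(1/8502) = √(-541 - 1090)*(1/8502) = √(-1631)*(1/8502) = (I*√1631)*(1/8502) = I*√1631/8502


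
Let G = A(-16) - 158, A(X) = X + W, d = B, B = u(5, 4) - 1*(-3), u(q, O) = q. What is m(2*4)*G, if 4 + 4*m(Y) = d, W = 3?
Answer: -171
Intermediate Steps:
B = 8 (B = 5 - 1*(-3) = 5 + 3 = 8)
d = 8
m(Y) = 1 (m(Y) = -1 + (¼)*8 = -1 + 2 = 1)
A(X) = 3 + X (A(X) = X + 3 = 3 + X)
G = -171 (G = (3 - 16) - 158 = -13 - 158 = -171)
m(2*4)*G = 1*(-171) = -171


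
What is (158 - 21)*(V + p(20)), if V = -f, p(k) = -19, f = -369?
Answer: 47950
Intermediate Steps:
V = 369 (V = -1*(-369) = 369)
(158 - 21)*(V + p(20)) = (158 - 21)*(369 - 19) = 137*350 = 47950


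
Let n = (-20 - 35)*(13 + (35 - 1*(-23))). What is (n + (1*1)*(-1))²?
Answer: 15256836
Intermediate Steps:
n = -3905 (n = -55*(13 + (35 + 23)) = -55*(13 + 58) = -55*71 = -3905)
(n + (1*1)*(-1))² = (-3905 + (1*1)*(-1))² = (-3905 + 1*(-1))² = (-3905 - 1)² = (-3906)² = 15256836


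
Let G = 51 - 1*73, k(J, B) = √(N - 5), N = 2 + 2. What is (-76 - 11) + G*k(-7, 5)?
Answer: -87 - 22*I ≈ -87.0 - 22.0*I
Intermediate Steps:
N = 4
k(J, B) = I (k(J, B) = √(4 - 5) = √(-1) = I)
G = -22 (G = 51 - 73 = -22)
(-76 - 11) + G*k(-7, 5) = (-76 - 11) - 22*I = -87 - 22*I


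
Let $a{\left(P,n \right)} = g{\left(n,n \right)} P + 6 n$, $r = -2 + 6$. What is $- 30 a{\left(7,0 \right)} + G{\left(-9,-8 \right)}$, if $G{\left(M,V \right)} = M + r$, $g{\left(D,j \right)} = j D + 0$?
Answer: $-5$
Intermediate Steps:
$r = 4$
$g{\left(D,j \right)} = D j$ ($g{\left(D,j \right)} = D j + 0 = D j$)
$G{\left(M,V \right)} = 4 + M$ ($G{\left(M,V \right)} = M + 4 = 4 + M$)
$a{\left(P,n \right)} = 6 n + P n^{2}$ ($a{\left(P,n \right)} = n n P + 6 n = n^{2} P + 6 n = P n^{2} + 6 n = 6 n + P n^{2}$)
$- 30 a{\left(7,0 \right)} + G{\left(-9,-8 \right)} = - 30 \cdot 0 \left(6 + 7 \cdot 0\right) + \left(4 - 9\right) = - 30 \cdot 0 \left(6 + 0\right) - 5 = - 30 \cdot 0 \cdot 6 - 5 = \left(-30\right) 0 - 5 = 0 - 5 = -5$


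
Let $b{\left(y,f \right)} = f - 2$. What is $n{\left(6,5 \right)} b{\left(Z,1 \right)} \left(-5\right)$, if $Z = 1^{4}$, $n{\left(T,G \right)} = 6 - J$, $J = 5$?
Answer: $5$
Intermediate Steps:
$n{\left(T,G \right)} = 1$ ($n{\left(T,G \right)} = 6 - 5 = 1$)
$Z = 1$
$b{\left(y,f \right)} = -2 + f$
$n{\left(6,5 \right)} b{\left(Z,1 \right)} \left(-5\right) = 1 \left(-2 + 1\right) \left(-5\right) = 1 \left(-1\right) \left(-5\right) = \left(-1\right) \left(-5\right) = 5$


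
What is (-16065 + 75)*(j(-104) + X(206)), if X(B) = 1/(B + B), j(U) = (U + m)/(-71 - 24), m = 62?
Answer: -27821001/3914 ≈ -7108.1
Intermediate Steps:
j(U) = -62/95 - U/95 (j(U) = (U + 62)/(-71 - 24) = (62 + U)/(-95) = (62 + U)*(-1/95) = -62/95 - U/95)
X(B) = 1/(2*B)
(-16065 + 75)*(j(-104) + X(206)) = (-16065 + 75)*((-62/95 - 1/95*(-104)) + (½)/206) = -15990*((-62/95 + 104/95) + (½)*(1/206)) = -15990*(42/95 + 1/412) = -15990*17399/39140 = -27821001/3914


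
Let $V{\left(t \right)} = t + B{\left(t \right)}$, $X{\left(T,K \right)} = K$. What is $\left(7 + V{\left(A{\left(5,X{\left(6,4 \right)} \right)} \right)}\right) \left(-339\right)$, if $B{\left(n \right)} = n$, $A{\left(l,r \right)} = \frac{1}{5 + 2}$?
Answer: $- \frac{17289}{7} \approx -2469.9$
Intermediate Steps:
$A{\left(l,r \right)} = \frac{1}{7}$
$V{\left(t \right)} = 2 t$ ($V{\left(t \right)} = t + t = 2 t$)
$\left(7 + V{\left(A{\left(5,X{\left(6,4 \right)} \right)} \right)}\right) \left(-339\right) = \left(7 + 2 \cdot \frac{1}{7}\right) \left(-339\right) = \left(7 + \frac{2}{7}\right) \left(-339\right) = \frac{51}{7} \left(-339\right) = - \frac{17289}{7}$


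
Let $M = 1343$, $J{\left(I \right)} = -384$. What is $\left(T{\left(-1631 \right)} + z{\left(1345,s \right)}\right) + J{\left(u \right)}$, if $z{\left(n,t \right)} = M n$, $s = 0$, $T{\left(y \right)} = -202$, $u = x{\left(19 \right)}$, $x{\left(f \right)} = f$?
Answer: $1805749$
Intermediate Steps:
$u = 19$
$z{\left(n,t \right)} = 1343 n$
$\left(T{\left(-1631 \right)} + z{\left(1345,s \right)}\right) + J{\left(u \right)} = \left(-202 + 1343 \cdot 1345\right) - 384 = \left(-202 + 1806335\right) - 384 = 1806133 - 384 = 1805749$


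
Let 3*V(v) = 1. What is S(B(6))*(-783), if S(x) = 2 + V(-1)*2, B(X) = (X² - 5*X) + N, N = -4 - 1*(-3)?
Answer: -2088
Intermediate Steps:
N = -1 (N = -4 + 3 = -1)
B(X) = -1 + X² - 5*X (B(X) = (X² - 5*X) - 1 = -1 + X² - 5*X)
V(v) = ⅓ (V(v) = (⅓)*1 = ⅓)
S(x) = 8/3 (S(x) = 2 + (⅓)*2 = 2 + ⅔ = 8/3)
S(B(6))*(-783) = (8/3)*(-783) = -2088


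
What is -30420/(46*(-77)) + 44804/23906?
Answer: 221479072/21168763 ≈ 10.463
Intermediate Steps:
-30420/(46*(-77)) + 44804/23906 = -30420/(-3542) + 44804*(1/23906) = -30420*(-1/3542) + 22402/11953 = 15210/1771 + 22402/11953 = 221479072/21168763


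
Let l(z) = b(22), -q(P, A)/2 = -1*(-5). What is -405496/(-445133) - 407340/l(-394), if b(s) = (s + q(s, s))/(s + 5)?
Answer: -31382358923/34241 ≈ -9.1651e+5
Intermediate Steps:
q(P, A) = -10 (q(P, A) = -(-2)*(-5) = -2*5 = -10)
b(s) = (-10 + s)/(5 + s) (b(s) = (s - 10)/(s + 5) = (-10 + s)/(5 + s))
l(z) = 4/9 (l(z) = (-10 + 22)/(5 + 22) = 12/27 = (1/27)*12 = 4/9)
-405496/(-445133) - 407340/l(-394) = -405496/(-445133) - 407340/4/9 = -405496*(-1/445133) - 407340*9/4 = 31192/34241 - 916515 = -31382358923/34241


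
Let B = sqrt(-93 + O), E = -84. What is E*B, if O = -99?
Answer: -672*I*sqrt(3) ≈ -1163.9*I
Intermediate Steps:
B = 8*I*sqrt(3) (B = sqrt(-93 - 99) = sqrt(-192) = 8*I*sqrt(3) ≈ 13.856*I)
E*B = -672*I*sqrt(3)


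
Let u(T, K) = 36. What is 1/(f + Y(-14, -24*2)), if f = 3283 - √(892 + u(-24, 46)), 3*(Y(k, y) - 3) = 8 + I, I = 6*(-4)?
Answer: 14763/48428306 + 9*√58/24214153 ≈ 0.00030767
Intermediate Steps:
I = -24
Y(k, y) = -7/3 (Y(k, y) = 3 + (8 - 24)/3 = 3 + (⅓)*(-16) = 3 - 16/3 = -7/3)
f = 3283 - 4*√58 (f = 3283 - √(892 + 36) = 3283 - √928 = 3283 - 4*√58 ≈ 3252.5)
1/(f + Y(-14, -24*2)) = 1/((3283 - 4*√58) - 7/3) = 1/(9842/3 - 4*√58)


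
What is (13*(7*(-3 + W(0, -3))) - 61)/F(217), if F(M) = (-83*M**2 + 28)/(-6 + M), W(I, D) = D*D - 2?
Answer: -63933/3908359 ≈ -0.016358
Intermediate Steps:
W(I, D) = -2 + D**2 (W(I, D) = D**2 - 2 = -2 + D**2)
F(M) = (28 - 83*M**2)/(-6 + M)
(13*(7*(-3 + W(0, -3))) - 61)/F(217) = (13*(7*(-3 + (-2 + (-3)**2))) - 61)/(((28 - 83*217**2)/(-6 + 217))) = (13*(7*(-3 + (-2 + 9))) - 61)/(((28 - 83*47089)/211)) = (13*(7*(-3 + 7)) - 61)/(((28 - 3908387)/211)) = (13*(7*4) - 61)/(((1/211)*(-3908359))) = (13*28 - 61)/(-3908359/211) = (364 - 61)*(-211/3908359) = 303*(-211/3908359) = -63933/3908359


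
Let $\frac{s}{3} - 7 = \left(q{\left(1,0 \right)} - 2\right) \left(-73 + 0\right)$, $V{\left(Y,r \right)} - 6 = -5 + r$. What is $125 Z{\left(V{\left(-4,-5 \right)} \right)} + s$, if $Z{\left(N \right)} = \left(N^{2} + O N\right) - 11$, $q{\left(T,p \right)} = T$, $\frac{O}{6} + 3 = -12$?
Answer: $45865$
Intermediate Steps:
$O = -90$ ($O = -18 + 6 \left(-12\right) = -18 - 72 = -90$)
$V{\left(Y,r \right)} = 1 + r$ ($V{\left(Y,r \right)} = 6 + \left(-5 + r\right) = 1 + r$)
$s = 240$ ($s = 21 + 3 \left(1 - 2\right) \left(-73 + 0\right) = 21 + 3 \left(\left(-1\right) \left(-73\right)\right) = 21 + 3 \cdot 73 = 21 + 219 = 240$)
$Z{\left(N \right)} = -11 + N^{2} - 90 N$ ($Z{\left(N \right)} = \left(N^{2} - 90 N\right) - 11 = -11 + N^{2} - 90 N$)
$125 Z{\left(V{\left(-4,-5 \right)} \right)} + s = 125 \left(-11 + \left(1 - 5\right)^{2} - 90 \left(1 - 5\right)\right) + 240 = 125 \left(-11 + \left(-4\right)^{2} - -360\right) + 240 = 125 \left(-11 + 16 + 360\right) + 240 = 125 \cdot 365 + 240 = 45625 + 240 = 45865$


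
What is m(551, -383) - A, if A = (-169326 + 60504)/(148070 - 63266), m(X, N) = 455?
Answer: 6449107/14134 ≈ 456.28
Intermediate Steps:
A = -18137/14134 (A = -108822/84804 = -108822*1/84804 = -18137/14134 ≈ -1.2832)
m(551, -383) - A = 455 - 1*(-18137/14134) = 455 + 18137/14134 = 6449107/14134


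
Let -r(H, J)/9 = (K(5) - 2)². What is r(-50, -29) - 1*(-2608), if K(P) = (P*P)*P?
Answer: -133553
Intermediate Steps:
K(P) = P³ (K(P) = P²*P = P³)
r(H, J) = -136161 (r(H, J) = -9*(5³ - 2)² = -9*(125 - 2)² = -9*123² = -9*15129 = -136161)
r(-50, -29) - 1*(-2608) = -136161 - 1*(-2608) = -136161 + 2608 = -133553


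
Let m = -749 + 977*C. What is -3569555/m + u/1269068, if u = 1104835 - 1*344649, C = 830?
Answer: -177915226127/46734063634 ≈ -3.8070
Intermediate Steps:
u = 760186 (u = 1104835 - 344649 = 760186)
m = 810161 (m = -749 + 977*830 = -749 + 810910 = 810161)
-3569555/m + u/1269068 = -3569555/810161 + 760186/1269068 = -3569555*1/810161 + 760186*(1/1269068) = -324505/73651 + 380093/634534 = -177915226127/46734063634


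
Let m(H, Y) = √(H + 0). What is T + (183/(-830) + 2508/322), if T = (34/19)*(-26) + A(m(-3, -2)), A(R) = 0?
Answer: -98913137/2538970 ≈ -38.958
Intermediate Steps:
m(H, Y) = √H
T = -884/19 (T = (34/19)*(-26) + 0 = -884/19 + 0 = -884/19 ≈ -46.526)
T + (183/(-830) + 2508/322) = -884/19 + (183/(-830) + 2508/322) = -884/19 + (183*(-1/830) + 2508*(1/322)) = -884/19 + (-183/830 + 1254/161) = -884/19 + 1011357/133630 = -98913137/2538970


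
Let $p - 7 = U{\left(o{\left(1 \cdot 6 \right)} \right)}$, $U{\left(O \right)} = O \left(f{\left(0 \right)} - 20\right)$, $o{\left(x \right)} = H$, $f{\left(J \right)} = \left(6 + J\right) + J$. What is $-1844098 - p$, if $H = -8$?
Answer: $-1844217$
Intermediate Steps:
$f{\left(J \right)} = 6 + 2 J$
$o{\left(x \right)} = -8$
$U{\left(O \right)} = - 14 O$ ($U{\left(O \right)} = O \left(\left(6 + 2 \cdot 0\right) - 20\right) = O \left(\left(6 + 0\right) - 20\right) = O \left(6 - 20\right) = O \left(-14\right) = - 14 O$)
$p = 119$ ($p = 7 - -112 = 7 + 112 = 119$)
$-1844098 - p = -1844098 - 119 = -1844217$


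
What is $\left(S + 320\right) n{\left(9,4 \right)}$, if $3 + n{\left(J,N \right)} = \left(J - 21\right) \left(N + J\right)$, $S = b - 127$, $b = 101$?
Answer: $-46746$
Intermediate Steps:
$S = -26$ ($S = 101 - 127 = -26$)
$n{\left(J,N \right)} = -3 + \left(-21 + J\right) \left(J + N\right)$ ($n{\left(J,N \right)} = -3 + \left(J - 21\right) \left(N + J\right) = -3 + \left(-21 + J\right) \left(J + N\right)$)
$\left(S + 320\right) n{\left(9,4 \right)} = \left(-26 + 320\right) \left(-3 + 9^{2} - 189 - 84 + 9 \cdot 4\right) = 294 \left(-3 + 81 - 189 - 84 + 36\right) = 294 \left(-159\right) = -46746$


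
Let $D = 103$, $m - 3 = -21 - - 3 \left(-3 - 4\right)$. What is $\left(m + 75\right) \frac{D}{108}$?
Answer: $\frac{103}{3} \approx 34.333$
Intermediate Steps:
$m = -39$ ($m = 3 - \left(21 - 3 \left(-3 - 4\right)\right) = 3 - \left(21 - -21\right) = 3 - 42 = -39$)
$\left(m + 75\right) \frac{D}{108} = \left(-39 + 75\right) \frac{103}{108} = 36 \cdot 103 \cdot \frac{1}{108} = 36 \cdot \frac{103}{108} = \frac{103}{3}$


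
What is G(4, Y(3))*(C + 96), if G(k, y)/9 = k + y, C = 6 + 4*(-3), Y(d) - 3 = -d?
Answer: 3240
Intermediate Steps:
Y(d) = 3 - d
C = -6 (C = 6 - 12 = -6)
G(k, y) = 9*k + 9*y (G(k, y) = 9*(k + y) = 9*k + 9*y)
G(4, Y(3))*(C + 96) = (9*4 + 9*(3 - 1*3))*(-6 + 96) = (36 + 9*(3 - 3))*90 = (36 + 9*0)*90 = (36 + 0)*90 = 36*90 = 3240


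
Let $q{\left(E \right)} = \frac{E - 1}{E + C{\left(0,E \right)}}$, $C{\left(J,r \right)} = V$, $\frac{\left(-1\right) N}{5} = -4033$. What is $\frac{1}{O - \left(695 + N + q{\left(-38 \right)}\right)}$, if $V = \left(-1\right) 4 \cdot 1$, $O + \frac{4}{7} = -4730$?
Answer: $- \frac{2}{51183} \approx -3.9076 \cdot 10^{-5}$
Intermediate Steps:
$N = 20165$ ($N = \left(-5\right) \left(-4033\right) = 20165$)
$O = - \frac{33114}{7}$ ($O = - \frac{4}{7} - 4730 = - \frac{33114}{7} \approx -4730.6$)
$V = -4$ ($V = \left(-4\right) 1 = -4$)
$C{\left(J,r \right)} = -4$
$q{\left(E \right)} = \frac{-1 + E}{-4 + E}$ ($q{\left(E \right)} = \frac{E - 1}{E - 4} = \frac{-1 + E}{-4 + E}$)
$\frac{1}{O - \left(695 + N + q{\left(-38 \right)}\right)} = \frac{1}{- \frac{33114}{7} - \left(20860 + \frac{-1 - 38}{-4 - 38}\right)} = \frac{1}{- \frac{33114}{7} - \left(20860 + \frac{1}{-42} \left(-39\right)\right)} = \frac{1}{- \frac{33114}{7} - \left(20860 + \frac{13}{14}\right)} = \frac{1}{- \frac{33114}{7} - \frac{292053}{14}} = \frac{1}{- \frac{51183}{2}} = - \frac{2}{51183}$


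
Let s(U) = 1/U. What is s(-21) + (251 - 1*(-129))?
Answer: 7979/21 ≈ 379.95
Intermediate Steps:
s(-21) + (251 - 1*(-129)) = 1/(-21) + (251 - 1*(-129)) = -1/21 + (251 + 129) = -1/21 + 380 = 7979/21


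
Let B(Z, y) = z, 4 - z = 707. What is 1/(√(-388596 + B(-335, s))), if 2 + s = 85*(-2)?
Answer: -I*√389299/389299 ≈ -0.0016027*I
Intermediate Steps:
z = -703 (z = 4 - 1*707 = 4 - 707 = -703)
s = -172 (s = -2 + 85*(-2) = -2 - 170 = -172)
B(Z, y) = -703
1/(√(-388596 + B(-335, s))) = 1/(√(-388596 - 703)) = 1/(√(-389299)) = 1/(I*√389299) = -I*√389299/389299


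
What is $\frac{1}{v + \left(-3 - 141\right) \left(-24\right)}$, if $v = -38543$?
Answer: $- \frac{1}{35087} \approx -2.8501 \cdot 10^{-5}$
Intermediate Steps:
$\frac{1}{v + \left(-3 - 141\right) \left(-24\right)} = \frac{1}{-38543 + \left(-3 - 141\right) \left(-24\right)} = \frac{1}{-38543 - -3456} = \frac{1}{-38543 + 3456} = \frac{1}{-35087} = - \frac{1}{35087}$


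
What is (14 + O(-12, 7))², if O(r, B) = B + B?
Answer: 784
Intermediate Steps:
O(r, B) = 2*B
(14 + O(-12, 7))² = (14 + 2*7)² = (14 + 14)² = 28² = 784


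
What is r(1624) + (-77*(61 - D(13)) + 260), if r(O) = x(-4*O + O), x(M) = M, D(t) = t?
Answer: -8308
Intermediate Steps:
r(O) = -3*O (r(O) = -4*O + O = -3*O)
r(1624) + (-77*(61 - D(13)) + 260) = -3*1624 + (-77*(61 - 1*13) + 260) = -4872 + (-77*(61 - 13) + 260) = -4872 + (-77*48 + 260) = -4872 + (-3696 + 260) = -4872 - 3436 = -8308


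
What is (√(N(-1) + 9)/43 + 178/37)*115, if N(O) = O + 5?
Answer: 20470/37 + 115*√13/43 ≈ 562.89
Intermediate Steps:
N(O) = 5 + O
(√(N(-1) + 9)/43 + 178/37)*115 = (√((5 - 1) + 9)/43 + 178/37)*115 = (√(4 + 9)*(1/43) + 178*(1/37))*115 = (√13*(1/43) + 178/37)*115 = (√13/43 + 178/37)*115 = (178/37 + √13/43)*115 = 20470/37 + 115*√13/43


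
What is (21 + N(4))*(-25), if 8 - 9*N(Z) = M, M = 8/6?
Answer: -14675/27 ≈ -543.52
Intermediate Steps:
M = 4/3 (M = 8*(⅙) = 4/3 ≈ 1.3333)
N(Z) = 20/27 (N(Z) = 8/9 - ⅑*4/3 = 8/9 - 4/27 = 20/27)
(21 + N(4))*(-25) = (21 + 20/27)*(-25) = (587/27)*(-25) = -14675/27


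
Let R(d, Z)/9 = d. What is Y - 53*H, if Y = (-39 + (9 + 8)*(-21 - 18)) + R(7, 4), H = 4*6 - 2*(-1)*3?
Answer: -2229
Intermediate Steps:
R(d, Z) = 9*d
H = 30 (H = 24 + 2*3 = 24 + 6 = 30)
Y = -639 (Y = (-39 + (9 + 8)*(-21 - 18)) + 9*7 = (-39 + 17*(-39)) + 63 = (-39 - 663) + 63 = -702 + 63 = -639)
Y - 53*H = -639 - 53*30 = -639 - 1590 = -2229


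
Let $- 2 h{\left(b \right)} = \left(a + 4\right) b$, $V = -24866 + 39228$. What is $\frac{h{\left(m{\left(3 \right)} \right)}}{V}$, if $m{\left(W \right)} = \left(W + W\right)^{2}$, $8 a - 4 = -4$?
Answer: $- \frac{36}{7181} \approx -0.0050132$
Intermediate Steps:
$a = 0$ ($a = \frac{1}{2} + \frac{1}{8} \left(-4\right) = \frac{1}{2} - \frac{1}{2} = 0$)
$m{\left(W \right)} = 4 W^{2}$ ($m{\left(W \right)} = \left(2 W\right)^{2} = 4 W^{2}$)
$V = 14362$
$h{\left(b \right)} = - 2 b$ ($h{\left(b \right)} = - \frac{\left(0 + 4\right) b}{2} = - \frac{4 b}{2} = - 2 b$)
$\frac{h{\left(m{\left(3 \right)} \right)}}{V} = \frac{\left(-2\right) 4 \cdot 3^{2}}{14362} = - 2 \cdot 4 \cdot 9 \cdot \frac{1}{14362} = \left(-2\right) 36 \cdot \frac{1}{14362} = \left(-72\right) \frac{1}{14362} = - \frac{36}{7181}$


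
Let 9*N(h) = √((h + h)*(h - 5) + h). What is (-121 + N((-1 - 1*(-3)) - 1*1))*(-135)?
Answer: 16335 - 15*I*√7 ≈ 16335.0 - 39.686*I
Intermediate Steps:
N(h) = √(h + 2*h*(-5 + h))/9 (N(h) = √((h + h)*(h - 5) + h)/9 = √((2*h)*(-5 + h) + h)/9 = √(2*h*(-5 + h) + h)/9 = √(h + 2*h*(-5 + h))/9)
(-121 + N((-1 - 1*(-3)) - 1*1))*(-135) = (-121 + √(((-1 - 1*(-3)) - 1*1)*(-9 + 2*((-1 - 1*(-3)) - 1*1)))/9)*(-135) = (-121 + √(((-1 + 3) - 1)*(-9 + 2*((-1 + 3) - 1)))/9)*(-135) = (-121 + √((2 - 1)*(-9 + 2*(2 - 1)))/9)*(-135) = (-121 + √(1*(-9 + 2*1))/9)*(-135) = (-121 + √(1*(-9 + 2))/9)*(-135) = (-121 + √(1*(-7))/9)*(-135) = (-121 + √(-7)/9)*(-135) = (-121 + (I*√7)/9)*(-135) = (-121 + I*√7/9)*(-135) = 16335 - 15*I*√7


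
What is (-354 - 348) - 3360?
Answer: -4062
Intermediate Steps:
(-354 - 348) - 3360 = -702 - 3360 = -4062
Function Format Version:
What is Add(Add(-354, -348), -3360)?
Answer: -4062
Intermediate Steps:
Add(Add(-354, -348), -3360) = Add(-702, -3360) = -4062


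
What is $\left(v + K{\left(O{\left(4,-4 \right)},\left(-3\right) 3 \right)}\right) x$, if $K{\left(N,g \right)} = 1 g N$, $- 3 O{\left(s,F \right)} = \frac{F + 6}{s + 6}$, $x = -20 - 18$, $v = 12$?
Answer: $- \frac{2394}{5} \approx -478.8$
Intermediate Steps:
$x = -38$ ($x = -20 - 18 = -38$)
$O{\left(s,F \right)} = - \frac{6 + F}{3 \left(6 + s\right)}$ ($O{\left(s,F \right)} = - \frac{\left(F + 6\right) \frac{1}{s + 6}}{3} = - \frac{\left(6 + F\right) \frac{1}{6 + s}}{3} = - \frac{\frac{1}{6 + s} \left(6 + F\right)}{3} = - \frac{6 + F}{3 \left(6 + s\right)}$)
$K{\left(N,g \right)} = N g$ ($K{\left(N,g \right)} = g N = N g$)
$\left(v + K{\left(O{\left(4,-4 \right)},\left(-3\right) 3 \right)}\right) x = \left(12 + \frac{-6 - -4}{3 \left(6 + 4\right)} \left(\left(-3\right) 3\right)\right) \left(-38\right) = \left(12 + \frac{-6 + 4}{3 \cdot 10} \left(-9\right)\right) \left(-38\right) = \left(12 + \frac{1}{3} \cdot \frac{1}{10} \left(-2\right) \left(-9\right)\right) \left(-38\right) = \left(12 - - \frac{3}{5}\right) \left(-38\right) = \left(12 + \frac{3}{5}\right) \left(-38\right) = \frac{63}{5} \left(-38\right) = - \frac{2394}{5}$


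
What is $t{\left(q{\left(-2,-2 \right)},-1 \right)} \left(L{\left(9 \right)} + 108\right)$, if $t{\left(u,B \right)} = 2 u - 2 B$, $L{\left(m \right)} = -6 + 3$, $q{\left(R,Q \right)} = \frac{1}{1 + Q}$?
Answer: $0$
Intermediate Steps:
$L{\left(m \right)} = -3$
$t{\left(u,B \right)} = - 2 B + 2 u$
$t{\left(q{\left(-2,-2 \right)},-1 \right)} \left(L{\left(9 \right)} + 108\right) = \left(\left(-2\right) \left(-1\right) + \frac{2}{1 - 2}\right) \left(-3 + 108\right) = \left(2 + \frac{2}{-1}\right) 105 = \left(2 + 2 \left(-1\right)\right) 105 = \left(2 - 2\right) 105 = 0 \cdot 105 = 0$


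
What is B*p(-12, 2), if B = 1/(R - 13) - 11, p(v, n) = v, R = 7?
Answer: 134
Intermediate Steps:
B = -67/6 (B = 1/(7 - 13) - 11 = 1/(-6) - 11 = -1/6 - 11 = -67/6 ≈ -11.167)
B*p(-12, 2) = -67/6*(-12) = 134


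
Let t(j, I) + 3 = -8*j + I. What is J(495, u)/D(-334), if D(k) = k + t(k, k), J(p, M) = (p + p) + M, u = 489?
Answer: 17/23 ≈ 0.73913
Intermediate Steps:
t(j, I) = -3 + I - 8*j (t(j, I) = -3 + (-8*j + I) = -3 + (I - 8*j) = -3 + I - 8*j)
J(p, M) = M + 2*p (J(p, M) = 2*p + M = M + 2*p)
D(k) = -3 - 6*k (D(k) = k + (-3 + k - 8*k) = k + (-3 - 7*k) = -3 - 6*k)
J(495, u)/D(-334) = (489 + 2*495)/(-3 - 6*(-334)) = (489 + 990)/(-3 + 2004) = 1479/2001 = 1479*(1/2001) = 17/23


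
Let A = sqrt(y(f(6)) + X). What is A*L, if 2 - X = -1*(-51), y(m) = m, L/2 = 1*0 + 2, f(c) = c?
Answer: 4*I*sqrt(43) ≈ 26.23*I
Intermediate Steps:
L = 4 (L = 2*(1*0 + 2) = 2*(0 + 2) = 2*2 = 4)
X = -49 (X = 2 - (-1)*(-51) = 2 - 1*51 = 2 - 51 = -49)
A = I*sqrt(43) (A = sqrt(6 - 49) = sqrt(-43) = I*sqrt(43) ≈ 6.5574*I)
A*L = (I*sqrt(43))*4 = 4*I*sqrt(43)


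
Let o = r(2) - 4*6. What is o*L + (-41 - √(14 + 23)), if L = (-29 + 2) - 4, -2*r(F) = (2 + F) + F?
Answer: 796 - √37 ≈ 789.92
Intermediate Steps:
r(F) = -1 - F (r(F) = -((2 + F) + F)/2 = -(2 + 2*F)/2 = -1 - F)
L = -31 (L = -27 - 4 = -31)
o = -27 (o = (-1 - 1*2) - 4*6 = (-1 - 2) - 24 = -3 - 24 = -27)
o*L + (-41 - √(14 + 23)) = -27*(-31) + (-41 - √(14 + 23)) = 837 + (-41 - √37) = 796 - √37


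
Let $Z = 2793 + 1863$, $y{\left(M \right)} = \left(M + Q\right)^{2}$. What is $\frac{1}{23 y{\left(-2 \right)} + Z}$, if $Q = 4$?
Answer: $\frac{1}{4748} \approx 0.00021061$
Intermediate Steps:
$y{\left(M \right)} = \left(4 + M\right)^{2}$ ($y{\left(M \right)} = \left(M + 4\right)^{2} = \left(4 + M\right)^{2}$)
$Z = 4656$
$\frac{1}{23 y{\left(-2 \right)} + Z} = \frac{1}{23 \left(4 - 2\right)^{2} + 4656} = \frac{1}{23 \cdot 2^{2} + 4656} = \frac{1}{23 \cdot 4 + 4656} = \frac{1}{92 + 4656} = \frac{1}{4748}$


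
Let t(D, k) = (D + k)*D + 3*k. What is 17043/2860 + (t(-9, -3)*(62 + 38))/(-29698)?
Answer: 18378039/3266780 ≈ 5.6257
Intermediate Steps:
t(D, k) = 3*k + D*(D + k) (t(D, k) = D*(D + k) + 3*k = 3*k + D*(D + k))
17043/2860 + (t(-9, -3)*(62 + 38))/(-29698) = 17043/2860 + (((-9)**2 + 3*(-3) - 9*(-3))*(62 + 38))/(-29698) = 17043*(1/2860) + ((81 - 9 + 27)*100)*(-1/29698) = 1311/220 + (99*100)*(-1/29698) = 1311/220 + 9900*(-1/29698) = 1311/220 - 4950/14849 = 18378039/3266780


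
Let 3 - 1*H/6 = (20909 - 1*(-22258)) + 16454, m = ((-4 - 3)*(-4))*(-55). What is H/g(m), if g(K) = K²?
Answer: -89427/592900 ≈ -0.15083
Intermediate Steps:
m = -1540 (m = -7*(-4)*(-55) = 28*(-55) = -1540)
H = -357708 (H = 18 - 6*((20909 - 1*(-22258)) + 16454) = 18 - 6*((20909 + 22258) + 16454) = 18 - 6*(43167 + 16454) = 18 - 6*59621 = 18 - 357726 = -357708)
H/g(m) = -357708/((-1540)²) = -357708/2371600 = -357708*1/2371600 = -89427/592900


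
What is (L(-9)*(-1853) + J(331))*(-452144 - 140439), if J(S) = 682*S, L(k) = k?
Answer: -143653378277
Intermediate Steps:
(L(-9)*(-1853) + J(331))*(-452144 - 140439) = (-9*(-1853) + 682*331)*(-452144 - 140439) = (16677 + 225742)*(-592583) = 242419*(-592583) = -143653378277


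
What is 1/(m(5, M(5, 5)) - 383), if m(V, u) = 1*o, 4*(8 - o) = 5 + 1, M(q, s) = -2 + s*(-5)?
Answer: -2/753 ≈ -0.0026560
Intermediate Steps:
M(q, s) = -2 - 5*s
o = 13/2 (o = 8 - (5 + 1)/4 = 8 - ¼*6 = 8 - 3/2 = 13/2 ≈ 6.5000)
m(V, u) = 13/2 (m(V, u) = 1*(13/2) = 13/2)
1/(m(5, M(5, 5)) - 383) = 1/(13/2 - 383) = 1/(-753/2) = -2/753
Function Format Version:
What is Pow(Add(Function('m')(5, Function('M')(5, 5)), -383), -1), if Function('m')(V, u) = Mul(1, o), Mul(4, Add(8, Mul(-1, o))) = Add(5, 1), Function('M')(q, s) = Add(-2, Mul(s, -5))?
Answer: Rational(-2, 753) ≈ -0.0026560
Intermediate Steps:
Function('M')(q, s) = Add(-2, Mul(-5, s))
o = Rational(13, 2) (o = Add(8, Mul(Rational(-1, 4), Add(5, 1))) = Add(8, Mul(Rational(-1, 4), 6)) = Add(8, Rational(-3, 2)) = Rational(13, 2) ≈ 6.5000)
Function('m')(V, u) = Rational(13, 2) (Function('m')(V, u) = Mul(1, Rational(13, 2)) = Rational(13, 2))
Pow(Add(Function('m')(5, Function('M')(5, 5)), -383), -1) = Pow(Add(Rational(13, 2), -383), -1) = Pow(Rational(-753, 2), -1) = Rational(-2, 753)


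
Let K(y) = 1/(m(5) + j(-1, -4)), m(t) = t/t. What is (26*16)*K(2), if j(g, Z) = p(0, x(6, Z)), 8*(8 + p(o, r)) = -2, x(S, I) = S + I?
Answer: -1664/29 ≈ -57.379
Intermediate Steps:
x(S, I) = I + S
p(o, r) = -33/4 (p(o, r) = -8 + (⅛)*(-2) = -8 - ¼ = -33/4)
m(t) = 1
j(g, Z) = -33/4
K(y) = -4/29 (K(y) = 1/(1 - 33/4) = 1/(-29/4) = -4/29)
(26*16)*K(2) = (26*16)*(-4/29) = 416*(-4/29) = -1664/29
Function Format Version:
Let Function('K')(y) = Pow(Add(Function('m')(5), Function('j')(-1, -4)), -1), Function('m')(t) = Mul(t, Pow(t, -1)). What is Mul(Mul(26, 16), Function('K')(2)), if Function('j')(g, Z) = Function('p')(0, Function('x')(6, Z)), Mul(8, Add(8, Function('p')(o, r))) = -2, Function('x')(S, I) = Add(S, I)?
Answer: Rational(-1664, 29) ≈ -57.379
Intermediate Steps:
Function('x')(S, I) = Add(I, S)
Function('p')(o, r) = Rational(-33, 4) (Function('p')(o, r) = Add(-8, Mul(Rational(1, 8), -2)) = Add(-8, Rational(-1, 4)) = Rational(-33, 4))
Function('m')(t) = 1
Function('j')(g, Z) = Rational(-33, 4)
Function('K')(y) = Rational(-4, 29) (Function('K')(y) = Pow(Add(1, Rational(-33, 4)), -1) = Pow(Rational(-29, 4), -1) = Rational(-4, 29))
Mul(Mul(26, 16), Function('K')(2)) = Mul(Mul(26, 16), Rational(-4, 29)) = Mul(416, Rational(-4, 29)) = Rational(-1664, 29)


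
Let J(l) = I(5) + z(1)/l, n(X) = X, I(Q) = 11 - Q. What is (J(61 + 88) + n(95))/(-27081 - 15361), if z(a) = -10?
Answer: -15039/6323858 ≈ -0.0023781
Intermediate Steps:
J(l) = 6 - 10/l (J(l) = (11 - 1*5) - 10/l = (11 - 5) - 10/l = 6 - 10/l)
(J(61 + 88) + n(95))/(-27081 - 15361) = ((6 - 10/(61 + 88)) + 95)/(-27081 - 15361) = ((6 - 10/149) + 95)/(-42442) = ((6 - 10*1/149) + 95)*(-1/42442) = ((6 - 10/149) + 95)*(-1/42442) = (884/149 + 95)*(-1/42442) = (15039/149)*(-1/42442) = -15039/6323858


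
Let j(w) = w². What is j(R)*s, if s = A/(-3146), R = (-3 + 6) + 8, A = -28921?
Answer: 28921/26 ≈ 1112.3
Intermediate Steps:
R = 11 (R = 3 + 8 = 11)
s = 28921/3146 (s = -28921/(-3146) = -28921*(-1/3146) = 28921/3146 ≈ 9.1929)
j(R)*s = 11²*(28921/3146) = 121*(28921/3146) = 28921/26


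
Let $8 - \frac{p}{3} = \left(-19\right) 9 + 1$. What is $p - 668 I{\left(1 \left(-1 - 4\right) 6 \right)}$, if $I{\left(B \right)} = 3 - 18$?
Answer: $10554$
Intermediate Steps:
$I{\left(B \right)} = -15$
$p = 534$ ($p = 24 - 3 \left(\left(-19\right) 9 + 1\right) = 24 - 3 \left(-171 + 1\right) = 24 - -510 = 24 + 510 = 534$)
$p - 668 I{\left(1 \left(-1 - 4\right) 6 \right)} = 534 - -10020 = 534 + 10020 = 10554$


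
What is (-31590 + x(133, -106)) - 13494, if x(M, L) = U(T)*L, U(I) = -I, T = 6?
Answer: -44448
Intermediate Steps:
x(M, L) = -6*L (x(M, L) = (-1*6)*L = -6*L)
(-31590 + x(133, -106)) - 13494 = (-31590 - 6*(-106)) - 13494 = (-31590 + 636) - 13494 = -30954 - 13494 = -44448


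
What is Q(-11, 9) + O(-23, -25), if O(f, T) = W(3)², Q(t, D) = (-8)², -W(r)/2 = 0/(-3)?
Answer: 64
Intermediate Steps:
W(r) = 0 (W(r) = -0/(-3) = -0*(-1)/3 = -2*0 = 0)
Q(t, D) = 64
O(f, T) = 0 (O(f, T) = 0² = 0)
Q(-11, 9) + O(-23, -25) = 64 + 0 = 64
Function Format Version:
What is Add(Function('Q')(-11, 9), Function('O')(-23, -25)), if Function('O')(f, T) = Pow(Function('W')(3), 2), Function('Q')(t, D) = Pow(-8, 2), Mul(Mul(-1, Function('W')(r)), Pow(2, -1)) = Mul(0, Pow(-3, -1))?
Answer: 64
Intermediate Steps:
Function('W')(r) = 0 (Function('W')(r) = Mul(-2, Mul(0, Pow(-3, -1))) = Mul(-2, Mul(0, Rational(-1, 3))) = Mul(-2, 0) = 0)
Function('Q')(t, D) = 64
Function('O')(f, T) = 0 (Function('O')(f, T) = Pow(0, 2) = 0)
Add(Function('Q')(-11, 9), Function('O')(-23, -25)) = Add(64, 0) = 64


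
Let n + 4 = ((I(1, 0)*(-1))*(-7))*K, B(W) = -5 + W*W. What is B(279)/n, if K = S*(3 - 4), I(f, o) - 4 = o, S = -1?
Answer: 19459/6 ≈ 3243.2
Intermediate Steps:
I(f, o) = 4 + o
B(W) = -5 + W**2
K = 1 (K = -(3 - 4) = -1*(-1) = 1)
n = 24 (n = -4 + (((4 + 0)*(-1))*(-7))*1 = -4 + ((4*(-1))*(-7))*1 = -4 - 4*(-7)*1 = -4 + 28*1 = -4 + 28 = 24)
B(279)/n = (-5 + 279**2)/24 = (-5 + 77841)*(1/24) = 77836*(1/24) = 19459/6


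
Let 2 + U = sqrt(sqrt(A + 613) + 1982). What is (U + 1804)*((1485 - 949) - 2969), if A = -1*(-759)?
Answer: -4384266 - 2433*sqrt(1982 + 14*sqrt(7)) ≈ -4.4936e+6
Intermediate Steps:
A = 759
U = -2 + sqrt(1982 + 14*sqrt(7)) (U = -2 + sqrt(sqrt(759 + 613) + 1982) = -2 + sqrt(sqrt(1372) + 1982) = -2 + sqrt(14*sqrt(7) + 1982) = -2 + sqrt(1982 + 14*sqrt(7)) ≈ 42.934)
(U + 1804)*((1485 - 949) - 2969) = ((-2 + sqrt(1982 + 14*sqrt(7))) + 1804)*((1485 - 949) - 2969) = (1802 + sqrt(1982 + 14*sqrt(7)))*(536 - 2969) = (1802 + sqrt(1982 + 14*sqrt(7)))*(-2433) = -4384266 - 2433*sqrt(1982 + 14*sqrt(7))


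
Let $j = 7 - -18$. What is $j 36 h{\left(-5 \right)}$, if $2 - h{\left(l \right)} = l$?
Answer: $6300$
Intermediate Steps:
$h{\left(l \right)} = 2 - l$
$j = 25$ ($j = 7 + 18 = 25$)
$j 36 h{\left(-5 \right)} = 25 \cdot 36 \left(2 - -5\right) = 900 \left(2 + 5\right) = 900 \cdot 7 = 6300$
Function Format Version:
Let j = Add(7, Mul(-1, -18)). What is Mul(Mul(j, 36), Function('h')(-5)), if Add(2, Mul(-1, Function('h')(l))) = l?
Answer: 6300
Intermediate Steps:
Function('h')(l) = Add(2, Mul(-1, l))
j = 25 (j = Add(7, 18) = 25)
Mul(Mul(j, 36), Function('h')(-5)) = Mul(Mul(25, 36), Add(2, Mul(-1, -5))) = Mul(900, Add(2, 5)) = Mul(900, 7) = 6300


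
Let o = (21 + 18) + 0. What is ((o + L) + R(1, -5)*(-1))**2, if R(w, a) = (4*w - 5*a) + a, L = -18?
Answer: 9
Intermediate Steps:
R(w, a) = -4*a + 4*w (R(w, a) = (-5*a + 4*w) + a = -4*a + 4*w)
o = 39 (o = 39 + 0 = 39)
((o + L) + R(1, -5)*(-1))**2 = ((39 - 18) + (-4*(-5) + 4*1)*(-1))**2 = (21 + (20 + 4)*(-1))**2 = (21 + 24*(-1))**2 = (21 - 24)**2 = (-3)**2 = 9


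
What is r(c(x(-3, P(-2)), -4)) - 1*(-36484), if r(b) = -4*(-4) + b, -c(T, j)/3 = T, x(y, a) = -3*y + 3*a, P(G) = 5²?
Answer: 36248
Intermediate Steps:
P(G) = 25
c(T, j) = -3*T
r(b) = 16 + b
r(c(x(-3, P(-2)), -4)) - 1*(-36484) = (16 - 3*(-3*(-3) + 3*25)) - 1*(-36484) = (16 - 3*(9 + 75)) + 36484 = (16 - 3*84) + 36484 = (16 - 252) + 36484 = -236 + 36484 = 36248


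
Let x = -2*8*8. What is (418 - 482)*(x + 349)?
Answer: -14144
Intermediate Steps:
x = -128 (x = -16*8 = -128)
(418 - 482)*(x + 349) = (418 - 482)*(-128 + 349) = -64*221 = -14144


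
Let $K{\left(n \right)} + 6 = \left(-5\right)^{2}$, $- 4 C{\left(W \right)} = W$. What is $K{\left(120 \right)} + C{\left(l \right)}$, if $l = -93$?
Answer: $\frac{169}{4} \approx 42.25$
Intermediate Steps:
$C{\left(W \right)} = - \frac{W}{4}$
$K{\left(n \right)} = 19$ ($K{\left(n \right)} = -6 + \left(-5\right)^{2} = -6 + 25 = 19$)
$K{\left(120 \right)} + C{\left(l \right)} = 19 - - \frac{93}{4} = 19 + \frac{93}{4} = \frac{169}{4}$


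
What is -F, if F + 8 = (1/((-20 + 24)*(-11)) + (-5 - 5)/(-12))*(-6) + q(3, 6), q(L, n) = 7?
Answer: 129/22 ≈ 5.8636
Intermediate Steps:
F = -129/22 (F = -8 + ((1/((-20 + 24)*(-11)) + (-5 - 5)/(-12))*(-6) + 7) = -8 + ((-1/11/4 - 10*(-1/12))*(-6) + 7) = -8 + (((¼)*(-1/11) + ⅚)*(-6) + 7) = -8 + ((-1/44 + ⅚)*(-6) + 7) = -8 + ((107/132)*(-6) + 7) = -8 + (-107/22 + 7) = -8 + 47/22 = -129/22 ≈ -5.8636)
-F = -1*(-129/22) = 129/22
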